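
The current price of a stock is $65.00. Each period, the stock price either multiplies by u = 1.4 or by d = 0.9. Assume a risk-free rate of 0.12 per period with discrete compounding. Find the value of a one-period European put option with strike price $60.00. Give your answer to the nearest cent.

Risk-neutral probability p = (1 + 0.12 − 0.9)/(1.4 − 0.9) = 0.2200/0.5000 = 0.4400
Terminal stock prices: S_u = 91, S_d = 58.5
Terminal payoffs (K − S): max(-31, 0) = 0, max(1.5, 0) = 1.5
Node 0 (S = 65): V_0 = 1/1.12·[0.4400·0.0000 + 0.5600·1.5000] = 0.7500

$0.75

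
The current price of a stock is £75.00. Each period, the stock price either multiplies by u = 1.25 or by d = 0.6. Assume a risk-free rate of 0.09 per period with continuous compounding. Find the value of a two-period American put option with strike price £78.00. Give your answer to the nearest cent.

£10.54

Risk-neutral probability p = (e^0.09 − 0.6)/(1.25 − 0.6) = 0.4942/0.6500 = 0.7603
Terminal stock prices: S_uu = 117.2, S_ud = 56.25, S_dd = 27
Terminal payoffs (K − S): max(-39.19, 0) = 0, max(21.75, 0) = 21.75, max(51, 0) = 51
Node u (S = 93.75): continuation = e^(−0.09)·[0.7603·0.0000 + 0.2397·21.7500] = 4.7654; exercise value = 0.0000 ≤ continuation, so V_u = 4.7654
Node d (S = 45): continuation = e^(−0.09)·[0.7603·21.7500 + 0.2397·51.0000] = 26.2866; exercise value = 33.0000 > continuation, so V_d = 33.0000 (exercise)
Node 0 (S = 75): continuation = e^(−0.09)·[0.7603·4.7654 + 0.2397·33.0000] = 10.5414; exercise value = 3.0000 ≤ continuation, so V_0 = 10.5414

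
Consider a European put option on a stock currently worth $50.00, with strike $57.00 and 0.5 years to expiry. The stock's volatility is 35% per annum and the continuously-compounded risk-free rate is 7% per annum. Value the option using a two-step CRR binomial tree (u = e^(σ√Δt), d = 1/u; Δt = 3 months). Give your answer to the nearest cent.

$8.50

CRR parameters: u = e^(σ√Δt) = e^(0.35·√0.25) = 1.1912, d = 1/u = 0.8395
Per-period rate: rΔt = 0.07·0.25 = 0.0175, so R = e^0.0175 = 1.0177
Risk-neutral probability p = (e^0.0175 − 0.8395)/(1.1912 − 0.8395) = 0.1782/0.3518 = 0.5065
Terminal stock prices: S_uu = 70.95, S_ud = 50, S_dd = 35.23
Terminal payoffs (K − S): max(-13.95, 0) = 0, max(7, 0) = 7, max(21.77, 0) = 21.77
Node u (S = 59.56): V_u = e^(−0.0175)·[0.5065·0.0000 + 0.4935·7.0000] = 3.3943
Node d (S = 41.97): V_d = e^(−0.0175)·[0.5065·7.0000 + 0.4935·21.7656] = 14.0383
Node 0 (S = 50): V_0 = e^(−0.0175)·[0.5065·3.3943 + 0.4935·14.0383] = 8.4966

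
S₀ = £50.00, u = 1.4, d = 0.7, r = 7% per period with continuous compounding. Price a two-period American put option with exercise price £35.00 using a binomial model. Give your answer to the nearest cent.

£2.00

Risk-neutral probability p = (e^0.07 − 0.7)/(1.4 − 0.7) = 0.3725/0.7000 = 0.5322
Terminal stock prices: S_uu = 98, S_ud = 49, S_dd = 24.5
Terminal payoffs (K − S): max(-63, 0) = 0, max(-14, 0) = 0, max(10.5, 0) = 10.5
Node u (S = 70): continuation = e^(−0.07)·[0.5322·0.0000 + 0.4678·0.0000] = 0.0000; exercise value = 0.0000 ≤ continuation, so V_u = 0.0000
Node d (S = 35): continuation = e^(−0.07)·[0.5322·0.0000 + 0.4678·10.5000] = 4.5803; exercise value = 0.0000 ≤ continuation, so V_d = 4.5803
Node 0 (S = 50): continuation = e^(−0.07)·[0.5322·0.0000 + 0.4678·4.5803] = 1.9980; exercise value = 0.0000 ≤ continuation, so V_0 = 1.9980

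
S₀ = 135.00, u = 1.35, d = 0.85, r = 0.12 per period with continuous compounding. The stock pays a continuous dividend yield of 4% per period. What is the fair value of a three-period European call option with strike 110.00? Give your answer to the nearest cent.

Per-period risk-free factor R = e^0.12 = 1.1275; dividend-adjusted growth = e^(0.12−0.04) = 1.0833.
Risk-neutral probability p = (1.0833 − 0.85)/(1.35 − 0.85) = 0.2333/0.5000 = 0.4666
Terminal stock prices: S_uuu = 332.2, S_uud = 209.1, S_udd = 131.7, S_ddd = 82.91
Terminal payoffs (S − K): max(222.2, 0) = 222.2, max(99.13, 0) = 99.13, max(21.68, 0) = 21.68, max(-27.09, 0) = 0
Node uu (S = 246): V_uu = e^(−0.12)·[0.4666·222.1506 + 0.5334·99.1319] = 138.8290
Node ud (S = 154.9): V_ud = e^(−0.12)·[0.4666·99.1319 + 0.5334·21.6756] = 51.2770
Node dd (S = 97.54): V_dd = e^(−0.12)·[0.4666·21.6756 + 0.5334·0.0000] = 8.9697
Node u (S = 182.2): V_u = e^(−0.12)·[0.4666·138.8290 + 0.5334·51.2770] = 81.7089
Node d (S = 114.8): V_d = e^(−0.12)·[0.4666·51.2770 + 0.5334·8.9697] = 25.4628
Node 0 (S = 135): V_0 = e^(−0.12)·[0.4666·81.7089 + 0.5334·25.4628] = 45.8589

45.86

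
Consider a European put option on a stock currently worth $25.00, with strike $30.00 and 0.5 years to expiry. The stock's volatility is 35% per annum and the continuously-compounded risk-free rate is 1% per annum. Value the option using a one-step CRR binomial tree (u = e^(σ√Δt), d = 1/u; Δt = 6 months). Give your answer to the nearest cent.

CRR parameters: u = e^(σ√Δt) = e^(0.35·√0.5) = 1.2808, d = 1/u = 0.7808
Per-period rate: rΔt = 0.01·0.5 = 0.005, so R = e^0.005 = 1.0050
Risk-neutral probability p = (e^0.005 − 0.7808)/(1.2808 − 0.7808) = 0.2243/0.5000 = 0.4485
Terminal stock prices: S_u = 32.02, S_d = 19.52
Terminal payoffs (K − S): max(-2.02, 0) = 0, max(10.48, 0) = 10.48
Node 0 (S = 25): V_0 = e^(−0.005)·[0.4485·0.0000 + 0.5515·10.4810] = 5.7518

$5.75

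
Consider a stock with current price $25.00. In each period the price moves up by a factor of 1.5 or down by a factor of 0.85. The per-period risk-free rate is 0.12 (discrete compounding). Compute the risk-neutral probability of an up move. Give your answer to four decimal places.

Risk-neutral probability p = (1 + 0.12 − 0.85)/(1.5 − 0.85) = 0.2700/0.6500 = 0.4154

p = 0.4154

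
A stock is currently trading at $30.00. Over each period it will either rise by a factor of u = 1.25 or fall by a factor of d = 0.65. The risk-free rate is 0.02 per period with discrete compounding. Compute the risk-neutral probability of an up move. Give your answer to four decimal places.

p = 0.6167

Risk-neutral probability p = (1 + 0.02 − 0.65)/(1.25 − 0.65) = 0.3700/0.6000 = 0.6167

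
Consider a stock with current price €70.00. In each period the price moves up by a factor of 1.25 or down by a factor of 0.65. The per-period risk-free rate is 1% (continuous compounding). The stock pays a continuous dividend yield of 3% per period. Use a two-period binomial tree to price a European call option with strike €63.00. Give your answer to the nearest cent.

Per-period risk-free factor R = e^0.01 = 1.0101; dividend-adjusted growth = e^(0.01−0.03) = 0.9802.
Risk-neutral probability p = (0.9802 − 0.65)/(1.25 − 0.65) = 0.3302/0.6000 = 0.5503
Terminal stock prices: S_uu = 109.4, S_ud = 56.88, S_dd = 29.58
Terminal payoffs (S − K): max(46.38, 0) = 46.38, max(-6.125, 0) = 0, max(-33.42, 0) = 0
Node u (S = 87.5): V_u = e^(−0.01)·[0.5503·46.3750 + 0.4497·0.0000] = 25.2677
Node d (S = 45.5): V_d = e^(−0.01)·[0.5503·0.0000 + 0.4497·0.0000] = 0.0000
Node 0 (S = 70): V_0 = e^(−0.01)·[0.5503·25.2677 + 0.4497·0.0000] = 13.7672

€13.77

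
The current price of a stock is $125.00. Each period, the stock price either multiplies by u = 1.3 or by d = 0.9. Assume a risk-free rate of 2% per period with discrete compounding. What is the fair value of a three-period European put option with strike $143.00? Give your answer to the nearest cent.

$21.49

Risk-neutral probability p = (1 + 0.02 − 0.9)/(1.3 − 0.9) = 0.1200/0.4000 = 0.3000
Terminal stock prices: S_uuu = 274.6, S_uud = 190.1, S_udd = 131.6, S_ddd = 91.13
Terminal payoffs (K − S): max(-131.6, 0) = 0, max(-47.13, 0) = 0, max(11.38, 0) = 11.38, max(51.87, 0) = 51.87
Node uu (S = 211.3): V_uu = 1/1.02·[0.3000·0.0000 + 0.7000·0.0000] = 0.0000
Node ud (S = 146.2): V_ud = 1/1.02·[0.3000·0.0000 + 0.7000·11.3750] = 7.8064
Node dd (S = 101.2): V_dd = 1/1.02·[0.3000·11.3750 + 0.7000·51.8750] = 38.9461
Node u (S = 162.5): V_u = 1/1.02·[0.3000·0.0000 + 0.7000·7.8064] = 5.3573
Node d (S = 112.5): V_d = 1/1.02·[0.3000·7.8064 + 0.7000·38.9461] = 29.0237
Node 0 (S = 125): V_0 = 1/1.02·[0.3000·5.3573 + 0.7000·29.0237] = 21.4939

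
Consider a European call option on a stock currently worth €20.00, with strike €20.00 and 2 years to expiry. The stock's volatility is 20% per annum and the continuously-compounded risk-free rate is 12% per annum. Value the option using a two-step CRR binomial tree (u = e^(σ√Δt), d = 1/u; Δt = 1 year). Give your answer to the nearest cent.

€4.55

CRR parameters: u = e^(σ√Δt) = e^(0.2·√1) = 1.2214, d = 1/u = 0.8187
Per-period rate: rΔt = 0.12·1 = 0.12, so R = e^0.12 = 1.1275
Risk-neutral probability p = (e^0.12 − 0.8187)/(1.2214 − 0.8187) = 0.3088/0.4027 = 0.7668
Terminal stock prices: S_uu = 29.84, S_ud = 20, S_dd = 13.41
Terminal payoffs (S − K): max(9.836, 0) = 9.836, max(0, 0) = 0, max(-6.594, 0) = 0
Node u (S = 24.43): V_u = e^(−0.12)·[0.7668·9.8365 + 0.2332·0.0000] = 6.6896
Node d (S = 16.37): V_d = e^(−0.12)·[0.7668·0.0000 + 0.2332·0.0000] = 0.0000
Node 0 (S = 20): V_0 = e^(−0.12)·[0.7668·6.6896 + 0.2332·0.0000] = 4.5495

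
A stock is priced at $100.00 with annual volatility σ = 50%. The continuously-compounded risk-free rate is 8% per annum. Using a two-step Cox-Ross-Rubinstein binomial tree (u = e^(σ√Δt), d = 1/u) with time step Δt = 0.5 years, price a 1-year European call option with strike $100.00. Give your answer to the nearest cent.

$20.88

CRR parameters: u = e^(σ√Δt) = e^(0.5·√0.5) = 1.4241, d = 1/u = 0.7022
Per-period rate: rΔt = 0.08·0.5 = 0.04, so R = e^0.04 = 1.0408
Risk-neutral probability p = (e^0.04 − 0.7022)/(1.4241 − 0.7022) = 0.3386/0.7219 = 0.4691
Terminal stock prices: S_uu = 202.8, S_ud = 100, S_dd = 49.31
Terminal payoffs (S − K): max(102.8, 0) = 102.8, max(0, 0) = 0, max(-50.69, 0) = 0
Node u (S = 142.4): V_u = e^(−0.04)·[0.4691·102.8115 + 0.5309·0.0000] = 46.3330
Node d (S = 70.22): V_d = e^(−0.04)·[0.4691·0.0000 + 0.5309·0.0000] = 0.0000
Node 0 (S = 100): V_0 = e^(−0.04)·[0.4691·46.3330 + 0.5309·0.0000] = 20.8804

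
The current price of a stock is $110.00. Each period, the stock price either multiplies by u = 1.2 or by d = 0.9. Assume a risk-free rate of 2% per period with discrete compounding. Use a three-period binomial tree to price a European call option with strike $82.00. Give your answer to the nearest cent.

$33.10

Risk-neutral probability p = (1 + 0.02 − 0.9)/(1.2 − 0.9) = 0.1200/0.3000 = 0.4000
Terminal stock prices: S_uuu = 190.1, S_uud = 142.6, S_udd = 106.9, S_ddd = 80.19
Terminal payoffs (S − K): max(108.1, 0) = 108.1, max(60.56, 0) = 60.56, max(24.92, 0) = 24.92, max(-1.81, 0) = 0
Node uu (S = 158.4): V_uu = 1/1.02·[0.4000·108.0800 + 0.6000·60.5600] = 78.0078
Node ud (S = 118.8): V_ud = 1/1.02·[0.4000·60.5600 + 0.6000·24.9200] = 38.4078
Node dd (S = 89.1): V_dd = 1/1.02·[0.4000·24.9200 + 0.6000·0.0000] = 9.7725
Node u (S = 132): V_u = 1/1.02·[0.4000·78.0078 + 0.6000·38.4078] = 53.1842
Node d (S = 99): V_d = 1/1.02·[0.4000·38.4078 + 0.6000·9.7725] = 20.8105
Node 0 (S = 110): V_0 = 1/1.02·[0.4000·53.1842 + 0.6000·20.8105] = 33.0980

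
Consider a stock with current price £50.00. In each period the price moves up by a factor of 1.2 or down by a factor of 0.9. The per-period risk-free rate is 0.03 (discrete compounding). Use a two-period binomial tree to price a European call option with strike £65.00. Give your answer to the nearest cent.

Risk-neutral probability p = (1 + 0.03 − 0.9)/(1.2 − 0.9) = 0.1300/0.3000 = 0.4333
Terminal stock prices: S_uu = 72, S_ud = 54, S_dd = 40.5
Terminal payoffs (S − K): max(7, 0) = 7, max(-11, 0) = 0, max(-24.5, 0) = 0
Node u (S = 60): V_u = 1/1.03·[0.4333·7.0000 + 0.5667·0.0000] = 2.9450
Node d (S = 45): V_d = 1/1.03·[0.4333·0.0000 + 0.5667·0.0000] = 0.0000
Node 0 (S = 50): V_0 = 1/1.03·[0.4333·2.9450 + 0.5667·0.0000] = 1.2390

£1.24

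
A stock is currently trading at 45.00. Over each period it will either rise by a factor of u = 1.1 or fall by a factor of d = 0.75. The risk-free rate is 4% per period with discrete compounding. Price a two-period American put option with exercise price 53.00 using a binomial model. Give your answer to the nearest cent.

8.00

Risk-neutral probability p = (1 + 0.04 − 0.75)/(1.1 − 0.75) = 0.2900/0.3500 = 0.8286
Terminal stock prices: S_uu = 54.45, S_ud = 37.13, S_dd = 25.31
Terminal payoffs (K − S): max(-1.45, 0) = 0, max(15.87, 0) = 15.87, max(27.69, 0) = 27.69
Node u (S = 49.5): continuation = 1/1.04·[0.8286·0.0000 + 0.1714·15.8750] = 2.6168; exercise value = 3.5000 > continuation, so V_u = 3.5000 (exercise)
Node d (S = 33.75): continuation = 1/1.04·[0.8286·15.8750 + 0.1714·27.6875] = 17.2115; exercise value = 19.2500 > continuation, so V_d = 19.2500 (exercise)
Node 0 (S = 45): continuation = 1/1.04·[0.8286·3.5000 + 0.1714·19.2500] = 5.9615; exercise value = 8.0000 > continuation, so V_0 = 8.0000 (exercise)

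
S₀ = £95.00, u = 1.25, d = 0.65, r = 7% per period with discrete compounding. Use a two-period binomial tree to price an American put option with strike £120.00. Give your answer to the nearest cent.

£25.00

Risk-neutral probability p = (1 + 0.07 − 0.65)/(1.25 − 0.65) = 0.4200/0.6000 = 0.7000
Terminal stock prices: S_uu = 148.4, S_ud = 77.19, S_dd = 40.14
Terminal payoffs (K − S): max(-28.44, 0) = 0, max(42.81, 0) = 42.81, max(79.86, 0) = 79.86
Node u (S = 118.8): continuation = 1/1.07·[0.7000·0.0000 + 0.3000·42.8125] = 12.0035; exercise value = 1.2500 ≤ continuation, so V_u = 12.0035
Node d (S = 61.75): continuation = 1/1.07·[0.7000·42.8125 + 0.3000·79.8625] = 50.3995; exercise value = 58.2500 > continuation, so V_d = 58.2500 (exercise)
Node 0 (S = 95): continuation = 1/1.07·[0.7000·12.0035 + 0.3000·58.2500] = 24.1845; exercise value = 25.0000 > continuation, so V_0 = 25.0000 (exercise)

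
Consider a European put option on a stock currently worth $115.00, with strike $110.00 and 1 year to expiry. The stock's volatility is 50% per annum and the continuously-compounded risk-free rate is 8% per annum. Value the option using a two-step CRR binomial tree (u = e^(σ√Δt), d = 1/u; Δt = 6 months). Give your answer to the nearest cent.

$13.87

CRR parameters: u = e^(σ√Δt) = e^(0.5·√0.5) = 1.4241, d = 1/u = 0.7022
Per-period rate: rΔt = 0.08·0.5 = 0.04, so R = e^0.04 = 1.0408
Risk-neutral probability p = (e^0.04 − 0.7022)/(1.4241 − 0.7022) = 0.3386/0.7219 = 0.4691
Terminal stock prices: S_uu = 233.2, S_ud = 115, S_dd = 56.7
Terminal payoffs (K − S): max(-123.2, 0) = 0, max(-5, 0) = 0, max(53.3, 0) = 53.3
Node u (S = 163.8): V_u = e^(−0.04)·[0.4691·0.0000 + 0.5309·0.0000] = 0.0000
Node d (S = 80.75): V_d = e^(−0.04)·[0.4691·0.0000 + 0.5309·53.2971] = 27.1885
Node 0 (S = 115): V_0 = e^(−0.04)·[0.4691·0.0000 + 0.5309·27.1885] = 13.8697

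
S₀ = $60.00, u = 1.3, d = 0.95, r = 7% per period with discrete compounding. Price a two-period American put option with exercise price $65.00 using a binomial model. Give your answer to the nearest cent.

$5.00

Risk-neutral probability p = (1 + 0.07 − 0.95)/(1.3 − 0.95) = 0.1200/0.3500 = 0.3429
Terminal stock prices: S_uu = 101.4, S_ud = 74.1, S_dd = 54.15
Terminal payoffs (K − S): max(-36.4, 0) = 0, max(-9.1, 0) = 0, max(10.85, 0) = 10.85
Node u (S = 78): continuation = 1/1.07·[0.3429·0.0000 + 0.6571·0.0000] = 0.0000; exercise value = 0.0000 ≤ continuation, so V_u = 0.0000
Node d (S = 57): continuation = 1/1.07·[0.3429·0.0000 + 0.6571·10.8500] = 6.6636; exercise value = 8.0000 > continuation, so V_d = 8.0000 (exercise)
Node 0 (S = 60): continuation = 1/1.07·[0.3429·0.0000 + 0.6571·8.0000] = 4.9132; exercise value = 5.0000 > continuation, so V_0 = 5.0000 (exercise)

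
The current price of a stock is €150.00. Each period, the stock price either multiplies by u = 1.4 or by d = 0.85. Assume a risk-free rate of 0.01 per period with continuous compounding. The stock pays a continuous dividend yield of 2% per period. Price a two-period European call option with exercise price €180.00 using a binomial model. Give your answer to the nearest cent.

Per-period risk-free factor R = e^0.01 = 1.0101; dividend-adjusted growth = e^(0.01−0.02) = 0.9900.
Risk-neutral probability p = (0.9900 − 0.85)/(1.4 − 0.85) = 0.1400/0.5500 = 0.2546
Terminal stock prices: S_uu = 294, S_ud = 178.5, S_dd = 108.4
Terminal payoffs (S − K): max(114, 0) = 114, max(-1.5, 0) = 0, max(-71.63, 0) = 0
Node u (S = 210): V_u = e^(−0.01)·[0.2546·114.0000 + 0.7454·0.0000] = 28.7397
Node d (S = 127.5): V_d = e^(−0.01)·[0.2546·0.0000 + 0.7454·0.0000] = 0.0000
Node 0 (S = 150): V_0 = e^(−0.01)·[0.2546·28.7397 + 0.7454·0.0000] = 7.2453

€7.25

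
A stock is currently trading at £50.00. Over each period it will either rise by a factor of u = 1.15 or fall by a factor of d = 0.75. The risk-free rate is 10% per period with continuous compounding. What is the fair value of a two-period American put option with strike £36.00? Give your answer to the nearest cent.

£0.08

Risk-neutral probability p = (e^0.1 − 0.75)/(1.15 − 0.75) = 0.3552/0.4000 = 0.8879
Terminal stock prices: S_uu = 66.12, S_ud = 43.12, S_dd = 28.12
Terminal payoffs (K − S): max(-30.12, 0) = 0, max(-7.125, 0) = 0, max(7.875, 0) = 7.875
Node u (S = 57.5): continuation = e^(−0.1)·[0.8879·0.0000 + 0.1121·0.0000] = 0.0000; exercise value = 0.0000 ≤ continuation, so V_u = 0.0000
Node d (S = 37.5): continuation = e^(−0.1)·[0.8879·0.0000 + 0.1121·7.8750] = 0.7986; exercise value = 0.0000 ≤ continuation, so V_d = 0.7986
Node 0 (S = 50): continuation = e^(−0.1)·[0.8879·0.0000 + 0.1121·0.7986] = 0.0810; exercise value = 0.0000 ≤ continuation, so V_0 = 0.0810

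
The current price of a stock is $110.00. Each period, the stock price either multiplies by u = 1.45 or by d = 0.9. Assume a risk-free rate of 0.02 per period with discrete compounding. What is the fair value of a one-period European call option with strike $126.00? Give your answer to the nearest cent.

Risk-neutral probability p = (1 + 0.02 − 0.9)/(1.45 − 0.9) = 0.1200/0.5500 = 0.2182
Terminal stock prices: S_u = 159.5, S_d = 99
Terminal payoffs (S − K): max(33.5, 0) = 33.5, max(-27, 0) = 0
Node 0 (S = 110): V_0 = 1/1.02·[0.2182·33.5000 + 0.7818·0.0000] = 7.1658

$7.17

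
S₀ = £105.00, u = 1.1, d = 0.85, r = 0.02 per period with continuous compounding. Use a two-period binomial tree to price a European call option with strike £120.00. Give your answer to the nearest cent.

£3.14

Risk-neutral probability p = (e^0.02 − 0.85)/(1.1 − 0.85) = 0.1702/0.2500 = 0.6808
Terminal stock prices: S_uu = 127.1, S_ud = 98.18, S_dd = 75.86
Terminal payoffs (S − K): max(7.05, 0) = 7.05, max(-21.82, 0) = 0, max(-44.14, 0) = 0
Node u (S = 115.5): V_u = e^(−0.02)·[0.6808·7.0500 + 0.3192·0.0000] = 4.7046
Node d (S = 89.25): V_d = e^(−0.02)·[0.6808·0.0000 + 0.3192·0.0000] = 0.0000
Node 0 (S = 105): V_0 = e^(−0.02)·[0.6808·4.7046 + 0.3192·0.0000] = 3.1395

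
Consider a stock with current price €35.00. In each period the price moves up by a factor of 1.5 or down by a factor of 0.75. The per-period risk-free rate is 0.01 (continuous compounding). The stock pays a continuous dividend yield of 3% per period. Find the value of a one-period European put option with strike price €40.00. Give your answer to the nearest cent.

€9.43

Per-period risk-free factor R = e^0.01 = 1.0101; dividend-adjusted growth = e^(0.01−0.03) = 0.9802.
Risk-neutral probability p = (0.9802 − 0.75)/(1.5 − 0.75) = 0.2302/0.7500 = 0.3069
Terminal stock prices: S_u = 52.5, S_d = 26.25
Terminal payoffs (K − S): max(-12.5, 0) = 0, max(13.75, 0) = 13.75
Node 0 (S = 35): V_0 = e^(−0.01)·[0.3069·0.0000 + 0.6931·13.7500] = 9.4349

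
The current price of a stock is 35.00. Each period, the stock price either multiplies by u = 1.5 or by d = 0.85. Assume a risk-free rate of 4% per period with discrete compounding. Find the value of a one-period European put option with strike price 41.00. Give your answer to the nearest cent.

7.66

Risk-neutral probability p = (1 + 0.04 − 0.85)/(1.5 − 0.85) = 0.1900/0.6500 = 0.2923
Terminal stock prices: S_u = 52.5, S_d = 29.75
Terminal payoffs (K − S): max(-11.5, 0) = 0, max(11.25, 0) = 11.25
Node 0 (S = 35): V_0 = 1/1.04·[0.2923·0.0000 + 0.7077·11.2500] = 7.6553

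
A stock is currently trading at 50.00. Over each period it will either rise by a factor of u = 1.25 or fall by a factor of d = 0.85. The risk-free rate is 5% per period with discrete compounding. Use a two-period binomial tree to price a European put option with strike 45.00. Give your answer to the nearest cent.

2.01

Risk-neutral probability p = (1 + 0.05 − 0.85)/(1.25 − 0.85) = 0.2000/0.4000 = 0.5000
Terminal stock prices: S_uu = 78.12, S_ud = 53.12, S_dd = 36.12
Terminal payoffs (K − S): max(-33.12, 0) = 0, max(-8.125, 0) = 0, max(8.875, 0) = 8.875
Node u (S = 62.5): V_u = 1/1.05·[0.5000·0.0000 + 0.5000·0.0000] = 0.0000
Node d (S = 42.5): V_d = 1/1.05·[0.5000·0.0000 + 0.5000·8.8750] = 4.2262
Node 0 (S = 50): V_0 = 1/1.05·[0.5000·0.0000 + 0.5000·4.2262] = 2.0125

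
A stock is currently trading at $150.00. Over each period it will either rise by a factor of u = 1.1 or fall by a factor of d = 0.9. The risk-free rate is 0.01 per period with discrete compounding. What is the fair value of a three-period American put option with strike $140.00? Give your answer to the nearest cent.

Risk-neutral probability p = (1 + 0.01 − 0.9)/(1.1 − 0.9) = 0.1100/0.2000 = 0.5500
Terminal stock prices: S_uuu = 199.7, S_uud = 163.4, S_udd = 133.7, S_ddd = 109.4
Terminal payoffs (K − S): max(-59.65, 0) = 0, max(-23.35, 0) = 0, max(6.35, 0) = 6.35, max(30.65, 0) = 30.65
Node uu (S = 181.5): continuation = 1/1.01·[0.5500·0.0000 + 0.4500·0.0000] = 0.0000; exercise value = 0.0000 ≤ continuation, so V_uu = 0.0000
Node ud (S = 148.5): continuation = 1/1.01·[0.5500·0.0000 + 0.4500·6.3500] = 2.8292; exercise value = 0.0000 ≤ continuation, so V_ud = 2.8292
Node dd (S = 121.5): continuation = 1/1.01·[0.5500·6.3500 + 0.4500·30.6500] = 17.1139; exercise value = 18.5000 > continuation, so V_dd = 18.5000 (exercise)
Node u (S = 165): continuation = 1/1.01·[0.5500·0.0000 + 0.4500·2.8292] = 1.2605; exercise value = 0.0000 ≤ continuation, so V_u = 1.2605
Node d (S = 135): continuation = 1/1.01·[0.5500·2.8292 + 0.4500·18.5000] = 9.7832; exercise value = 5.0000 ≤ continuation, so V_d = 9.7832
Node 0 (S = 150): continuation = 1/1.01·[0.5500·1.2605 + 0.4500·9.7832] = 5.0453; exercise value = 0.0000 ≤ continuation, so V_0 = 5.0453

$5.05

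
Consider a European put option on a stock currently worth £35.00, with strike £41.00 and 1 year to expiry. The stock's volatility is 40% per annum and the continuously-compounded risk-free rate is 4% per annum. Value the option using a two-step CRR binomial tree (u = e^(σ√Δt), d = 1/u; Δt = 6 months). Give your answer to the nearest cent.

£8.68

CRR parameters: u = e^(σ√Δt) = e^(0.4·√0.5) = 1.3269, d = 1/u = 0.7536
Per-period rate: rΔt = 0.04·0.5 = 0.02, so R = e^0.02 = 1.0202
Risk-neutral probability p = (e^0.02 − 0.7536)/(1.3269 − 0.7536) = 0.2666/0.5733 = 0.4650
Terminal stock prices: S_uu = 61.62, S_ud = 35, S_dd = 19.88
Terminal payoffs (K − S): max(-20.62, 0) = 0, max(6, 0) = 6, max(21.12, 0) = 21.12
Node u (S = 46.44): V_u = e^(−0.02)·[0.4650·0.0000 + 0.5350·6.0000] = 3.1465
Node d (S = 26.38): V_d = e^(−0.02)·[0.4650·6.0000 + 0.5350·21.1210] = 13.8108
Node 0 (S = 35): V_0 = e^(−0.02)·[0.4650·3.1465 + 0.5350·13.8108] = 8.6766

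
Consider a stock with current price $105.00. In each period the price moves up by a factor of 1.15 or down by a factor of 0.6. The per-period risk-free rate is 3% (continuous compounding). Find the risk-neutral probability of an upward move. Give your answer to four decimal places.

p = 0.7826

Risk-neutral probability p = (e^0.03 − 0.6)/(1.15 − 0.6) = 0.4305/0.5500 = 0.7826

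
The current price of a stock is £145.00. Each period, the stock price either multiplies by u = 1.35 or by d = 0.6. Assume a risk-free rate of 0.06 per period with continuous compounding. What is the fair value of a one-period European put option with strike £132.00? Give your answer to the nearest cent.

£16.28

Risk-neutral probability p = (e^0.06 − 0.6)/(1.35 − 0.6) = 0.4618/0.7500 = 0.6158
Terminal stock prices: S_u = 195.8, S_d = 87
Terminal payoffs (K − S): max(-63.75, 0) = 0, max(45, 0) = 45
Node 0 (S = 145): V_0 = e^(−0.06)·[0.6158·0.0000 + 0.3842·45.0000] = 16.2829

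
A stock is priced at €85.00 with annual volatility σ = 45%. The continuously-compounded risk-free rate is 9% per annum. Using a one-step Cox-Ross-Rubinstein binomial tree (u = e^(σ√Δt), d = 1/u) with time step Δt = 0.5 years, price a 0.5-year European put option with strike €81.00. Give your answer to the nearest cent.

CRR parameters: u = e^(σ√Δt) = e^(0.45·√0.5) = 1.3746, d = 1/u = 0.7275
Per-period rate: rΔt = 0.09·0.5 = 0.045, so R = e^0.045 = 1.0460
Risk-neutral probability p = (e^0.045 − 0.7275)/(1.3746 − 0.7275) = 0.3186/0.6472 = 0.4922
Terminal stock prices: S_u = 116.8, S_d = 61.83
Terminal payoffs (K − S): max(-35.85, 0) = 0, max(19.17, 0) = 19.17
Node 0 (S = 85): V_0 = e^(−0.045)·[0.4922·0.0000 + 0.5078·19.1660] = 9.3036

€9.30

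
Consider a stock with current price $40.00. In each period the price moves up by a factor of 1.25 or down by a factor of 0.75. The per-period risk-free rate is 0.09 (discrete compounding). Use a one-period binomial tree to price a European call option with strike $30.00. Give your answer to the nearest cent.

$12.48

Risk-neutral probability p = (1 + 0.09 − 0.75)/(1.25 − 0.75) = 0.3400/0.5000 = 0.6800
Terminal stock prices: S_u = 50, S_d = 30
Terminal payoffs (S − K): max(20, 0) = 20, max(0, 0) = 0
Node 0 (S = 40): V_0 = 1/1.09·[0.6800·20.0000 + 0.3200·0.0000] = 12.4771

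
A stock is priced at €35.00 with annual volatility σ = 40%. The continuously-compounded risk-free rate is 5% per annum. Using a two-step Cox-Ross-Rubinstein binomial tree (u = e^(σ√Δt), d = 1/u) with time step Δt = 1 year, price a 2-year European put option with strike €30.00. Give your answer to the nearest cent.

CRR parameters: u = e^(σ√Δt) = e^(0.4·√1) = 1.4918, d = 1/u = 0.6703
Per-period rate: rΔt = 0.05·1 = 0.05, so R = e^0.05 = 1.0513
Risk-neutral probability p = (e^0.05 − 0.6703)/(1.4918 − 0.6703) = 0.3810/0.8215 = 0.4637
Terminal stock prices: S_uu = 77.89, S_ud = 35, S_dd = 15.73
Terminal payoffs (K − S): max(-47.89, 0) = 0, max(-5, 0) = 0, max(14.27, 0) = 14.27
Node u (S = 52.21): V_u = e^(−0.05)·[0.4637·0.0000 + 0.5363·0.0000] = 0.0000
Node d (S = 23.46): V_d = e^(−0.05)·[0.4637·0.0000 + 0.5363·14.2735] = 7.2812
Node 0 (S = 35): V_0 = e^(−0.05)·[0.4637·0.0000 + 0.5363·7.2812] = 3.7143

€3.71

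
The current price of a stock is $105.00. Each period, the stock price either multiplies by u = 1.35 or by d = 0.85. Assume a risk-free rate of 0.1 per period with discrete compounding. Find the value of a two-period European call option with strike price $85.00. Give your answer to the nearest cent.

$36.64

Risk-neutral probability p = (1 + 0.1 − 0.85)/(1.35 − 0.85) = 0.2500/0.5000 = 0.5000
Terminal stock prices: S_uu = 191.4, S_ud = 120.5, S_dd = 75.86
Terminal payoffs (S − K): max(106.4, 0) = 106.4, max(35.49, 0) = 35.49, max(-9.138, 0) = 0
Node u (S = 141.8): V_u = 1/1.1·[0.5000·106.3625 + 0.5000·35.4875] = 64.4773
Node d (S = 89.25): V_d = 1/1.1·[0.5000·35.4875 + 0.5000·0.0000] = 16.1307
Node 0 (S = 105): V_0 = 1/1.1·[0.5000·64.4773 + 0.5000·16.1307] = 36.6400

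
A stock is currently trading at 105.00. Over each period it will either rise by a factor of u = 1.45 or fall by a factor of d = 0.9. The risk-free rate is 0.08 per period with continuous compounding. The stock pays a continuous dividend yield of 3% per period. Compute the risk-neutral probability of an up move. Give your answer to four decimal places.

p = 0.2750

Per-period risk-free factor R = e^0.08 = 1.0833; dividend-adjusted growth = e^(0.08−0.03) = 1.0513.
Risk-neutral probability p = (1.0513 − 0.9)/(1.45 − 0.9) = 0.1513/0.5500 = 0.2750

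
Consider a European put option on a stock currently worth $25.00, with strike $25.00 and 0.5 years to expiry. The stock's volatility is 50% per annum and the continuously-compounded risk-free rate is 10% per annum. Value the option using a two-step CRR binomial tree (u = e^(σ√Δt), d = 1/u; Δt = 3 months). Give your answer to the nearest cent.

CRR parameters: u = e^(σ√Δt) = e^(0.5·√0.25) = 1.2840, d = 1/u = 0.7788
Per-period rate: rΔt = 0.1·0.25 = 0.025, so R = e^0.025 = 1.0253
Risk-neutral probability p = (e^0.025 − 0.7788)/(1.2840 − 0.7788) = 0.2465/0.5052 = 0.4879
Terminal stock prices: S_uu = 41.22, S_ud = 25, S_dd = 15.16
Terminal payoffs (K − S): max(-16.22, 0) = 0, max(0, 0) = 0, max(9.837, 0) = 9.837
Node u (S = 32.1): V_u = e^(−0.025)·[0.4879·0.0000 + 0.5121·0.0000] = 0.0000
Node d (S = 19.47): V_d = e^(−0.025)·[0.4879·0.0000 + 0.5121·9.8367] = 4.9127
Node 0 (S = 25): V_0 = e^(−0.025)·[0.4879·0.0000 + 0.5121·4.9127] = 2.4535

$2.45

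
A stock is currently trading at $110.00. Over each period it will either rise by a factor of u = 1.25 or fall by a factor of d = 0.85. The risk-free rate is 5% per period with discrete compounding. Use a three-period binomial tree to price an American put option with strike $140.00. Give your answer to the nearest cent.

$30.00

Risk-neutral probability p = (1 + 0.05 − 0.85)/(1.25 − 0.85) = 0.2000/0.4000 = 0.5000
Terminal stock prices: S_uuu = 214.8, S_uud = 146.1, S_udd = 99.34, S_ddd = 67.55
Terminal payoffs (K − S): max(-74.84, 0) = 0, max(-6.094, 0) = 0, max(40.66, 0) = 40.66, max(72.45, 0) = 72.45
Node uu (S = 171.9): continuation = 1/1.05·[0.5000·0.0000 + 0.5000·0.0000] = 0.0000; exercise value = 0.0000 ≤ continuation, so V_uu = 0.0000
Node ud (S = 116.9): continuation = 1/1.05·[0.5000·0.0000 + 0.5000·40.6563] = 19.3601; exercise value = 23.1250 > continuation, so V_ud = 23.1250 (exercise)
Node dd (S = 79.47): continuation = 1/1.05·[0.5000·40.6563 + 0.5000·72.4463] = 53.8583; exercise value = 60.5250 > continuation, so V_dd = 60.5250 (exercise)
Node u (S = 137.5): continuation = 1/1.05·[0.5000·0.0000 + 0.5000·23.1250] = 11.0119; exercise value = 2.5000 ≤ continuation, so V_u = 11.0119
Node d (S = 93.5): continuation = 1/1.05·[0.5000·23.1250 + 0.5000·60.5250] = 39.8333; exercise value = 46.5000 > continuation, so V_d = 46.5000 (exercise)
Node 0 (S = 110): continuation = 1/1.05·[0.5000·11.0119 + 0.5000·46.5000] = 27.3866; exercise value = 30.0000 > continuation, so V_0 = 30.0000 (exercise)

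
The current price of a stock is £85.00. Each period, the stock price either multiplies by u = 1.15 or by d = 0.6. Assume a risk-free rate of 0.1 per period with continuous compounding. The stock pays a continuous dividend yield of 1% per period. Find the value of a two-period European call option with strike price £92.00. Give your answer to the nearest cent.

£13.49

Per-period risk-free factor R = e^0.1 = 1.1052; dividend-adjusted growth = e^(0.1−0.01) = 1.0942.
Risk-neutral probability p = (1.0942 − 0.6)/(1.15 − 0.6) = 0.4942/0.5500 = 0.8985
Terminal stock prices: S_uu = 112.4, S_ud = 58.65, S_dd = 30.6
Terminal payoffs (S − K): max(20.41, 0) = 20.41, max(-33.35, 0) = 0, max(-61.4, 0) = 0
Node u (S = 97.75): V_u = e^(−0.1)·[0.8985·20.4125 + 0.1015·0.0000] = 16.5953
Node d (S = 51): V_d = e^(−0.1)·[0.8985·0.0000 + 0.1015·0.0000] = 0.0000
Node 0 (S = 85): V_0 = e^(−0.1)·[0.8985·16.5953 + 0.1015·0.0000] = 13.4919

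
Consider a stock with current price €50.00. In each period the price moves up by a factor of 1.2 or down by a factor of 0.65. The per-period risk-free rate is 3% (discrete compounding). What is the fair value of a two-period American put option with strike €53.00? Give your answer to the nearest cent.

€8.97

Risk-neutral probability p = (1 + 0.03 − 0.65)/(1.2 − 0.65) = 0.3800/0.5500 = 0.6909
Terminal stock prices: S_uu = 72, S_ud = 39, S_dd = 21.13
Terminal payoffs (K − S): max(-19, 0) = 0, max(14, 0) = 14, max(31.87, 0) = 31.87
Node u (S = 60): continuation = 1/1.03·[0.6909·0.0000 + 0.3091·14.0000] = 4.2012; exercise value = 0.0000 ≤ continuation, so V_u = 4.2012
Node d (S = 32.5): continuation = 1/1.03·[0.6909·14.0000 + 0.3091·31.8750] = 18.9563; exercise value = 20.5000 > continuation, so V_d = 20.5000 (exercise)
Node 0 (S = 50): continuation = 1/1.03·[0.6909·4.2012 + 0.3091·20.5000] = 8.9699; exercise value = 3.0000 ≤ continuation, so V_0 = 8.9699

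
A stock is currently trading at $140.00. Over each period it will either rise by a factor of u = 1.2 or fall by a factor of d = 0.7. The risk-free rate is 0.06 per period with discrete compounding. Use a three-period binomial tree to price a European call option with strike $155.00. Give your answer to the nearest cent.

$27.24

Risk-neutral probability p = (1 + 0.06 − 0.7)/(1.2 − 0.7) = 0.3600/0.5000 = 0.7200
Terminal stock prices: S_uuu = 241.9, S_uud = 141.1, S_udd = 82.32, S_ddd = 48.02
Terminal payoffs (S − K): max(86.92, 0) = 86.92, max(-13.88, 0) = 0, max(-72.68, 0) = 0, max(-107, 0) = 0
Node uu (S = 201.6): V_uu = 1/1.06·[0.7200·86.9200 + 0.2800·0.0000] = 59.0400
Node ud (S = 117.6): V_ud = 1/1.06·[0.7200·0.0000 + 0.2800·0.0000] = 0.0000
Node dd (S = 68.6): V_dd = 1/1.06·[0.7200·0.0000 + 0.2800·0.0000] = 0.0000
Node u (S = 168): V_u = 1/1.06·[0.7200·59.0400 + 0.2800·0.0000] = 40.1026
Node d (S = 98): V_d = 1/1.06·[0.7200·0.0000 + 0.2800·0.0000] = 0.0000
Node 0 (S = 140): V_0 = 1/1.06·[0.7200·40.1026 + 0.2800·0.0000] = 27.2395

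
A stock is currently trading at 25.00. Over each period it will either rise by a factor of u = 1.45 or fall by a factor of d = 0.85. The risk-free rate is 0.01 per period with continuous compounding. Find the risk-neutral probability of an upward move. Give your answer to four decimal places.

p = 0.2668

Risk-neutral probability p = (e^0.01 − 0.85)/(1.45 − 0.85) = 0.1601/0.6000 = 0.2668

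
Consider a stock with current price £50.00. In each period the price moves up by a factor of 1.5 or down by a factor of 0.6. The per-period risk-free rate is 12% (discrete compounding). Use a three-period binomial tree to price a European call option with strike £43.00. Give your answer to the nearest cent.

Risk-neutral probability p = (1 + 0.12 − 0.6)/(1.5 − 0.6) = 0.5200/0.9000 = 0.5778
Terminal stock prices: S_uuu = 168.8, S_uud = 67.5, S_udd = 27, S_ddd = 10.8
Terminal payoffs (S − K): max(125.8, 0) = 125.8, max(24.5, 0) = 24.5, max(-16, 0) = 0, max(-32.2, 0) = 0
Node uu (S = 112.5): V_uu = 1/1.12·[0.5778·125.7500 + 0.4222·24.5000] = 74.1071
Node ud (S = 45): V_ud = 1/1.12·[0.5778·24.5000 + 0.4222·0.0000] = 12.6389
Node dd (S = 18): V_dd = 1/1.12·[0.5778·0.0000 + 0.4222·0.0000] = 0.0000
Node u (S = 75): V_u = 1/1.12·[0.5778·74.1071 + 0.4222·12.6389] = 42.9945
Node d (S = 30): V_d = 1/1.12·[0.5778·12.6389 + 0.4222·0.0000] = 6.5201
Node 0 (S = 50): V_0 = 1/1.12·[0.5778·42.9945 + 0.4222·6.5201] = 24.6377

£24.64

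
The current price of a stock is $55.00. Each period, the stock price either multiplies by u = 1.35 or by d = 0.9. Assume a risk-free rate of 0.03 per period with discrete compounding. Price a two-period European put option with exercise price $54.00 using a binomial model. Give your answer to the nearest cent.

$4.50

Risk-neutral probability p = (1 + 0.03 − 0.9)/(1.35 − 0.9) = 0.1300/0.4500 = 0.2889
Terminal stock prices: S_uu = 100.2, S_ud = 66.83, S_dd = 44.55
Terminal payoffs (K − S): max(-46.24, 0) = 0, max(-12.83, 0) = 0, max(9.45, 0) = 9.45
Node u (S = 74.25): V_u = 1/1.03·[0.2889·0.0000 + 0.7111·0.0000] = 0.0000
Node d (S = 49.5): V_d = 1/1.03·[0.2889·0.0000 + 0.7111·9.4500] = 6.5243
Node 0 (S = 55): V_0 = 1/1.03·[0.2889·0.0000 + 0.7111·6.5243] = 4.5044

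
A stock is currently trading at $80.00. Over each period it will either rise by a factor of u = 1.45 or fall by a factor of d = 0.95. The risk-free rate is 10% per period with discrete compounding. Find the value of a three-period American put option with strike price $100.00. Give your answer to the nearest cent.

Risk-neutral probability p = (1 + 0.1 − 0.95)/(1.45 − 0.95) = 0.1500/0.5000 = 0.3000
Terminal stock prices: S_uuu = 243.9, S_uud = 159.8, S_udd = 104.7, S_ddd = 68.59
Terminal payoffs (K − S): max(-143.9, 0) = 0, max(-59.79, 0) = 0, max(-4.69, 0) = 0, max(31.41, 0) = 31.41
Node uu (S = 168.2): continuation = 1/1.1·[0.3000·0.0000 + 0.7000·0.0000] = 0.0000; exercise value = 0.0000 ≤ continuation, so V_uu = 0.0000
Node ud (S = 110.2): continuation = 1/1.1·[0.3000·0.0000 + 0.7000·0.0000] = 0.0000; exercise value = 0.0000 ≤ continuation, so V_ud = 0.0000
Node dd (S = 72.2): continuation = 1/1.1·[0.3000·0.0000 + 0.7000·31.4100] = 19.9882; exercise value = 27.8000 > continuation, so V_dd = 27.8000 (exercise)
Node u (S = 116): continuation = 1/1.1·[0.3000·0.0000 + 0.7000·0.0000] = 0.0000; exercise value = 0.0000 ≤ continuation, so V_u = 0.0000
Node d (S = 76): continuation = 1/1.1·[0.3000·0.0000 + 0.7000·27.8000] = 17.6909; exercise value = 24.0000 > continuation, so V_d = 24.0000 (exercise)
Node 0 (S = 80): continuation = 1/1.1·[0.3000·0.0000 + 0.7000·24.0000] = 15.2727; exercise value = 20.0000 > continuation, so V_0 = 20.0000 (exercise)

$20.00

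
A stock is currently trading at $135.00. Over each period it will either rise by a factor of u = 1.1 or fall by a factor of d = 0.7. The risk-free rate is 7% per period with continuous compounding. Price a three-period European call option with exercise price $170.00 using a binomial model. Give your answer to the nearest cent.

$6.34

Risk-neutral probability p = (e^0.07 − 0.7)/(1.1 − 0.7) = 0.3725/0.4000 = 0.9313
Terminal stock prices: S_uuu = 179.7, S_uud = 114.3, S_udd = 72.76, S_ddd = 46.3
Terminal payoffs (S − K): max(9.685, 0) = 9.685, max(-55.65, 0) = 0, max(-97.24, 0) = 0, max(-123.7, 0) = 0
Node uu (S = 163.4): V_uu = e^(−0.07)·[0.9313·9.6850 + 0.0687·0.0000] = 8.4096
Node ud (S = 103.9): V_ud = e^(−0.07)·[0.9313·0.0000 + 0.0687·0.0000] = 0.0000
Node dd (S = 66.15): V_dd = e^(−0.07)·[0.9313·0.0000 + 0.0687·0.0000] = 0.0000
Node u (S = 148.5): V_u = e^(−0.07)·[0.9313·8.4096 + 0.0687·0.0000] = 7.3021
Node d (S = 94.5): V_d = e^(−0.07)·[0.9313·0.0000 + 0.0687·0.0000] = 0.0000
Node 0 (S = 135): V_0 = e^(−0.07)·[0.9313·7.3021 + 0.0687·0.0000] = 6.3405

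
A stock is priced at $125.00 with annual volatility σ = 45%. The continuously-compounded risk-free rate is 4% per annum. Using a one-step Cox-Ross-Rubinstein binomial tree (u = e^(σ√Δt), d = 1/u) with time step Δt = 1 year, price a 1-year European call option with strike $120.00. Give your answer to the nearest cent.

CRR parameters: u = e^(σ√Δt) = e^(0.45·√1) = 1.5683, d = 1/u = 0.6376
Per-period rate: rΔt = 0.04·1 = 0.04, so R = e^0.04 = 1.0408
Risk-neutral probability p = (e^0.04 − 0.6376)/(1.5683 − 0.6376) = 0.4032/0.9307 = 0.4332
Terminal stock prices: S_u = 196, S_d = 79.7
Terminal payoffs (S − K): max(76.04, 0) = 76.04, max(-40.3, 0) = 0
Node 0 (S = 125): V_0 = e^(−0.04)·[0.4332·76.0390 + 0.5668·0.0000] = 31.6493

$31.65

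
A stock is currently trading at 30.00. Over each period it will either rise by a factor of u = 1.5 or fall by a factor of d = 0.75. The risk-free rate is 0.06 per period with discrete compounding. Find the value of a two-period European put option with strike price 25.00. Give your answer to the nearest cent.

2.49

Risk-neutral probability p = (1 + 0.06 − 0.75)/(1.5 − 0.75) = 0.3100/0.7500 = 0.4133
Terminal stock prices: S_uu = 67.5, S_ud = 33.75, S_dd = 16.88
Terminal payoffs (K − S): max(-42.5, 0) = 0, max(-8.75, 0) = 0, max(8.125, 0) = 8.125
Node u (S = 45): V_u = 1/1.06·[0.4133·0.0000 + 0.5867·0.0000] = 0.0000
Node d (S = 22.5): V_d = 1/1.06·[0.4133·0.0000 + 0.5867·8.1250] = 4.4969
Node 0 (S = 30): V_0 = 1/1.06·[0.4133·0.0000 + 0.5867·4.4969] = 2.4888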